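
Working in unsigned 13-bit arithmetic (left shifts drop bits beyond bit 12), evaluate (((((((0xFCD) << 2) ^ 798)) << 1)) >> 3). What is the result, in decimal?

0xFCD = 0111111001101
→ << 2 (mod 2^13) → 1111100110100 = 7988
798 = 0001100011110
→ ^ → 1110000101010 = 7210
→ << 1 (mod 2^13) → 1100001010100 = 6228
→ >> 3 → 0001100001010 = 778

778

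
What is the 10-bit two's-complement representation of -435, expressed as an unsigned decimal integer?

589

435 in 10 bits: 0110110011
Invert: 1001001100
Add 1:  1001001101 = 589
(Check: 2^10 - 435 = 1024 - 435 = 589.)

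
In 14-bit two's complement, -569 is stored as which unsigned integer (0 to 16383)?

569 in 14 bits: 00001000111001
Invert: 11110111000110
Add 1:  11110111000111 = 15815
(Check: 2^14 - 569 = 16384 - 569 = 15815.)

15815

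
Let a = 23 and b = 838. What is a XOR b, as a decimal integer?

849

23 = 0000010111
838 = 1101000110
XOR → 1101010001 = 849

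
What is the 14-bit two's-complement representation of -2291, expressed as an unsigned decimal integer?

2291 in 14 bits: 00100011110011
Invert: 11011100001100
Add 1:  11011100001101 = 14093
(Check: 2^14 - 2291 = 16384 - 2291 = 14093.)

14093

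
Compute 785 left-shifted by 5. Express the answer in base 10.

25120

785 = 000001100010001
shift left by 5 → 110001000100000 = 25120
(equivalently, 785 × 2^5 = 785 × 32)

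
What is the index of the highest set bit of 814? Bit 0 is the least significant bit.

814 = 1100101110
The topmost 1 is at position 9 (since 2^9 = 512 ≤ 814 < 1024).

9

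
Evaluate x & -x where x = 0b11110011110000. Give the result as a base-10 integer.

x = 11110011110000 = 15600
-x (two's complement) = …00001100010000
AND   = 00000000010000 = 16
(x & -x isolates the lowest set bit of x.)

16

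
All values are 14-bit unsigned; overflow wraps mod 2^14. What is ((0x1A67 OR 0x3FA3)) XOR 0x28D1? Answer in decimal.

5942

0x1A67 = 01101001100111
0x3FA3 = 11111110100011
→ OR → 11111111100111 = 16359
0x28D1 = 10100011010001
→ XOR → 01011100110110 = 5942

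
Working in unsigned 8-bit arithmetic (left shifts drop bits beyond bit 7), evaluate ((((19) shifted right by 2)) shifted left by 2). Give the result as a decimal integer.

16

19 = 00010011
→ shifted right by 2 → 00000100 = 4
→ shifted left by 2 (mod 2^8) → 00010000 = 16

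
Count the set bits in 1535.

1535 = 10111111111
Count the 1s: 1 + 1 + 1 + 1 + 1 + 1 + 1 + 1 + 1 + 1 = 10

10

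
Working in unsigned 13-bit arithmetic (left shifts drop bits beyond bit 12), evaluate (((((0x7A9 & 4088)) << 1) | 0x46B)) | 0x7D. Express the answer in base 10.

3967

0x7A9 = 0011110101001
4088 = 0111111111000
→ & → 0011110101000 = 1960
→ << 1 (mod 2^13) → 0111101010000 = 3920
0x46B = 0010001101011
→ | → 0111101111011 = 3963
0x7D = 0000001111101
→ | → 0111101111111 = 3967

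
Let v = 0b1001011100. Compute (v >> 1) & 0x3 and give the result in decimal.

2

v = 1001011100
Shift right by 1: 100101110
Mask low 2 bits: 10 = 2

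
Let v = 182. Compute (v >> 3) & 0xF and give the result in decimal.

6

v = 010110110
Shift right by 3: 010110
Mask low 4 bits: 0110 = 6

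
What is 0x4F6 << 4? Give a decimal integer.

0x4F6 = 000010011110110
shift left by 4 → 100111101100000 = 20320
(equivalently, 1270 × 2^4 = 1270 × 16)

20320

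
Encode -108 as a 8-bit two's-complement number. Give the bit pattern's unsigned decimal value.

108 in 8 bits: 01101100
Invert: 10010011
Add 1:  10010100 = 148
(Check: 2^8 - 108 = 256 - 108 = 148.)

148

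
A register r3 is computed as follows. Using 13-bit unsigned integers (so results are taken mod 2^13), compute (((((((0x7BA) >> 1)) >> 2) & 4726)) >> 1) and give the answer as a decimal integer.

0x7BA = 0011110111010
→ >> 1 → 0001111011101 = 989
→ >> 2 → 0000011110111 = 247
4726 = 1001001110110
→ & → 0000001110110 = 118
→ >> 1 → 0000000111011 = 59

59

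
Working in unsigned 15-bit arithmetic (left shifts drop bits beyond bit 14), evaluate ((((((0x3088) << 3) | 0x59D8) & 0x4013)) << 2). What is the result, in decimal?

64

0x3088 = 011000010001000
→ << 3 (mod 2^15) → 000010001000000 = 1088
0x59D8 = 101100111011000
→ | → 101110111011000 = 24024
0x4013 = 100000000010011
→ & → 100000000010000 = 16400
→ << 2 (mod 2^15) → 000000001000000 = 64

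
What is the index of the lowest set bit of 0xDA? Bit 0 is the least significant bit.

0xDA = 11011010
Trailing zeros: 1, so the lowest set bit is bit 1 (value 2).

1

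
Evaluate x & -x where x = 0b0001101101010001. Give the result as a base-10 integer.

1

x = 1101101010001 = 6993
-x (two's complement) = …0010010101111
AND   = 0000000000001 = 1
(x & -x isolates the lowest set bit of x.)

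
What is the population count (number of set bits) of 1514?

1514 = 10111101010
Count the 1s: 1 + 1 + 1 + 1 + 1 + 1 + 1 = 7

7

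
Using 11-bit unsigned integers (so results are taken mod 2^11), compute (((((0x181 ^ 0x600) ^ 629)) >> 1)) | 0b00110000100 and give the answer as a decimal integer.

0x181 = 00110000001
0x600 = 11000000000
→ ^ → 11110000001 = 1921
629 = 01001110101
→ ^ → 10111110100 = 1524
→ >> 1 → 01011111010 = 762
0b00110000100 = 00110000100
→ | → 01111111110 = 1022

1022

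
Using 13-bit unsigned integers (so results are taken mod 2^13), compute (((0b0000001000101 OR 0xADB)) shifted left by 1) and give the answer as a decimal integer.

5566

0b0000001000101 = 0000001000101
0xADB = 0101011011011
→ OR → 0101011011111 = 2783
→ shifted left by 1 (mod 2^13) → 1010110111110 = 5566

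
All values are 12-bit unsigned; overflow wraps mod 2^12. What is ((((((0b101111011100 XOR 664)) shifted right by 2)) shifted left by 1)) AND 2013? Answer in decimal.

0b101111011100 = 101111011100
664 = 001010011000
→ XOR → 100101000100 = 2372
→ shifted right by 2 → 001001010001 = 593
→ shifted left by 1 (mod 2^12) → 010010100010 = 1186
2013 = 011111011101
→ AND → 010010000000 = 1152

1152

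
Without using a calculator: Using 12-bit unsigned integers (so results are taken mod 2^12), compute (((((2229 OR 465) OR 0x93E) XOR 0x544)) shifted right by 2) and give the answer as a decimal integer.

814

2229 = 100010110101
465 = 000111010001
→ OR → 100111110101 = 2549
0x93E = 100100111110
→ OR → 100111111111 = 2559
0x544 = 010101000100
→ XOR → 110010111011 = 3259
→ shifted right by 2 → 001100101110 = 814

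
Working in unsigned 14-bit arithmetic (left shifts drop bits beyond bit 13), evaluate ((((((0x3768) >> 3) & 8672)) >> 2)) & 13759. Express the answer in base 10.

56

0x3768 = 11011101101000
→ >> 3 → 00011011101101 = 1773
8672 = 10000111100000
→ & → 00000011100000 = 224
→ >> 2 → 00000000111000 = 56
13759 = 11010110111111
→ & → 00000000111000 = 56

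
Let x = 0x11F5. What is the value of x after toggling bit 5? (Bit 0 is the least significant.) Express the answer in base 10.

x = 01000111110101
bit 5 is currently 1; toggle it via x ^ (1 << 5) = x ^ 32
→ 01000111010101 = 4565

4565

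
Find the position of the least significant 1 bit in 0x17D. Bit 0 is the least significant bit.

0x17D = 101111101
Trailing zeros: 0, so the lowest set bit is bit 0 (value 1).

0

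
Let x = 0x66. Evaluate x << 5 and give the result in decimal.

3264

0x66 = 000001100110
shift left by 5 → 110011000000 = 3264
(equivalently, 102 × 2^5 = 102 × 32)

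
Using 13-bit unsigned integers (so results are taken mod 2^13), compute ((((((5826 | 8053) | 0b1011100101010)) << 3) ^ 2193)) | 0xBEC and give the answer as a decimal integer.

8173

5826 = 1011011000010
8053 = 1111101110101
→ | → 1111111110111 = 8183
0b1011100101010 = 1011100101010
→ | → 1111111111111 = 8191
→ << 3 (mod 2^13) → 1111111111000 = 8184
2193 = 0100010010001
→ ^ → 1011101101001 = 5993
0xBEC = 0101111101100
→ | → 1111111101101 = 8173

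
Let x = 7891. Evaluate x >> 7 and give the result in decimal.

61

7891 = 1111011010011
shift right by 7 → 0000000111101 = 61
(equivalently, floor(7891 / 128))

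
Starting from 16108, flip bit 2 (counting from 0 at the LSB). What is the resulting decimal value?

x = 0011111011101100
bit 2 is currently 1; toggle it via x ^ (1 << 2) = x ^ 4
→ 0011111011101000 = 16104

16104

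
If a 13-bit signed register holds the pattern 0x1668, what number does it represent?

pattern = 1011001101000 (MSB is 1 ⇒ negative)
Invert: 0100110010111, add 1 → 0100110011000 = 2456, so the value is -2456.
(Equivalently: 5736 - 2^13 = 5736 - 8192 = -2456.)

-2456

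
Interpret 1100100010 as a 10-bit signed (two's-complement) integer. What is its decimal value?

pattern = 1100100010 (MSB is 1 ⇒ negative)
Invert: 0011011101, add 1 → 0011011110 = 222, so the value is -222.
(Equivalently: 802 - 2^10 = 802 - 1024 = -222.)

-222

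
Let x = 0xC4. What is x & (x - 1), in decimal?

192

x = 11000100 = 196
x - 1 = 11000011
AND   = 11000000 = 192
(x & (x - 1) clears the lowest set bit of x.)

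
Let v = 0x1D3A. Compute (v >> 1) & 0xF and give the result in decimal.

v = 1110100111010
Shift right by 1: 111010011101
Mask low 4 bits: 1101 = 13

13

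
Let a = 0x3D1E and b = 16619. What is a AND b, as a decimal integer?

10

0x3D1E = 011110100011110
16619 = 100000011101011
AND → 000000000001010 = 10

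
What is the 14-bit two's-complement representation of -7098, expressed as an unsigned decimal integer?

9286

7098 in 14 bits: 01101110111010
Invert: 10010001000101
Add 1:  10010001000110 = 9286
(Check: 2^14 - 7098 = 16384 - 7098 = 9286.)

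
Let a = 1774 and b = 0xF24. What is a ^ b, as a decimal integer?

1774 = 011011101110
0xF24 = 111100100100
XOR → 100111001010 = 2506

2506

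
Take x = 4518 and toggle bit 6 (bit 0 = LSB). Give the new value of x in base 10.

4582

x = 001000110100110
bit 6 is currently 0; toggle it via x ^ (1 << 6) = x ^ 64
→ 001000111100110 = 4582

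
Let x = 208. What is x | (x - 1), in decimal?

x = 11010000 = 208
x - 1 = 11001111
OR    = 11011111 = 223
(x | (x - 1) sets all bits below the lowest set bit.)

223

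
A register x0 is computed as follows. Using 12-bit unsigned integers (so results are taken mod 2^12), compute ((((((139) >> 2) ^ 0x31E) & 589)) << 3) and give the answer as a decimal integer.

139 = 000010001011
→ >> 2 → 000000100010 = 34
0x31E = 001100011110
→ ^ → 001100111100 = 828
589 = 001001001101
→ & → 001000001100 = 524
→ << 3 (mod 2^12) → 000001100000 = 96

96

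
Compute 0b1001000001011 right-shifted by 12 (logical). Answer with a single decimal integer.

1

x = 1001000001011
shift right by 12 → 0000000000001 = 1
(equivalently, floor(4619 / 4096))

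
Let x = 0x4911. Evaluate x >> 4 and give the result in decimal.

0x4911 = 100100100010001
shift right by 4 → 000010010010001 = 1169
(equivalently, floor(18705 / 16))

1169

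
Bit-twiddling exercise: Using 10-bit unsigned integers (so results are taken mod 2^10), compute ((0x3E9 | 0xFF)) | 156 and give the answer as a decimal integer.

0x3E9 = 1111101001
0xFF = 0011111111
→ | → 1111111111 = 1023
156 = 0010011100
→ | → 1111111111 = 1023

1023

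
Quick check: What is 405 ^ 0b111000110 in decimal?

83

405 = 110010101
b = 111000110
XOR → 001010011 = 83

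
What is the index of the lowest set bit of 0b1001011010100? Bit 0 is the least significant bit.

2

0b1001011010100 = 1001011010100
Trailing zeros: 2, so the lowest set bit is bit 2 (value 4).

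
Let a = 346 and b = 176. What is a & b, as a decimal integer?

16

346 = 101011010
176 = 010110000
AND → 000010000 = 16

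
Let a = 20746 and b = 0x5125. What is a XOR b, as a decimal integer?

47

20746 = 101000100001010
0x5125 = 101000100100101
XOR → 000000000101111 = 47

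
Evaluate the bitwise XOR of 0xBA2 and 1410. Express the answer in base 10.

0xBA2 = 101110100010
1410 = 010110000010
XOR → 111000100000 = 3616

3616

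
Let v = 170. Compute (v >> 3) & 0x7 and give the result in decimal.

v = 000010101010
Shift right by 3: 000010101
Mask low 3 bits: 101 = 5

5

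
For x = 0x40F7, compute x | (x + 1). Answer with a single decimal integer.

16639

x = 100000011110111 = 16631
x + 1 = 100000011111000
OR    = 100000011111111 = 16639
(x | (x + 1) sets the lowest cleared bit.)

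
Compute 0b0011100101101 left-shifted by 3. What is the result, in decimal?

x = 00011100101101
shift left by 3 → 11100101101000 = 14696
(equivalently, 1837 × 2^3 = 1837 × 8)

14696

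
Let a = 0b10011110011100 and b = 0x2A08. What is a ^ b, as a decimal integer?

a = 10011110011100
0x2A08 = 10101000001000
XOR → 00110110010100 = 3476

3476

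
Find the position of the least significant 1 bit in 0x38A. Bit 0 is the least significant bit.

0x38A = 1110001010
Trailing zeros: 1, so the lowest set bit is bit 1 (value 2).

1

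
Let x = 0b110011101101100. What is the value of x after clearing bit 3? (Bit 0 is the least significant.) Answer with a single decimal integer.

26468

x = 110011101101100
bit 3 is currently 1; clear it via x & ~(1 << 3) = x & ~8
→ 110011101100100 = 26468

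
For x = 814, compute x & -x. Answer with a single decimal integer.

x = 1100101110 = 814
-x (two's complement) = …0011010010
AND   = 0000000010 = 2
(x & -x isolates the lowest set bit of x.)

2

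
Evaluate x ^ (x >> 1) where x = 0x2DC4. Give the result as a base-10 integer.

x = 10110111000100 = 11716
x>>1 = 01011011100010
XOR  = 11101100100110 = 15142
(x ^ (x >> 1) gives the standard binary-reflected Gray code of x.)

15142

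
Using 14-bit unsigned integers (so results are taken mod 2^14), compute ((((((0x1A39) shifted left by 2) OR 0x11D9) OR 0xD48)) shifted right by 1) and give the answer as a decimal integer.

0x1A39 = 01101000111001
→ shifted left by 2 (mod 2^14) → 10100011100100 = 10468
0x11D9 = 01000111011001
→ OR → 11100111111101 = 14845
0xD48 = 00110101001000
→ OR → 11110111111101 = 15869
→ shifted right by 1 → 01111011111110 = 7934

7934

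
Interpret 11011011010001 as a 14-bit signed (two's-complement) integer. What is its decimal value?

pattern = 11011011010001 (MSB is 1 ⇒ negative)
Invert: 00100100101110, add 1 → 00100100101111 = 2351, so the value is -2351.
(Equivalently: 14033 - 2^14 = 14033 - 16384 = -2351.)

-2351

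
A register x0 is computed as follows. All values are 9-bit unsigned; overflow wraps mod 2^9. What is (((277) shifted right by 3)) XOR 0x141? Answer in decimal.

355

277 = 100010101
→ shifted right by 3 → 000100010 = 34
0x141 = 101000001
→ XOR → 101100011 = 355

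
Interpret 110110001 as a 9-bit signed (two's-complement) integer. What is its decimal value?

-79

pattern = 110110001 (MSB is 1 ⇒ negative)
Invert: 001001110, add 1 → 001001111 = 79, so the value is -79.
(Equivalently: 433 - 2^9 = 433 - 512 = -79.)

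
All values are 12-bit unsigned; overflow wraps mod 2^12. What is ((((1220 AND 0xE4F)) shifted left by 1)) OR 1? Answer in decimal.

2185

1220 = 010011000100
0xE4F = 111001001111
→ AND → 010001000100 = 1092
→ shifted left by 1 (mod 2^12) → 100010001000 = 2184
1 = 000000000001
→ OR → 100010001001 = 2185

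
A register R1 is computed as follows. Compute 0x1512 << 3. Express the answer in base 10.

0x1512 = 0001010100010010
shift left by 3 → 1010100010010000 = 43152
(equivalently, 5394 × 2^3 = 5394 × 8)

43152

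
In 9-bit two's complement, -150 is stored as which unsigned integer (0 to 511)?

150 in 9 bits: 010010110
Invert: 101101001
Add 1:  101101010 = 362
(Check: 2^9 - 150 = 512 - 150 = 362.)

362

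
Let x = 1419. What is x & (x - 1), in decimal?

1418

x = 10110001011 = 1419
x - 1 = 10110001010
AND   = 10110001010 = 1418
(x & (x - 1) clears the lowest set bit of x.)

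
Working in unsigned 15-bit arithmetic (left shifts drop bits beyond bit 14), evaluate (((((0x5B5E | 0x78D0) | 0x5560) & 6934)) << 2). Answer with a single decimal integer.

0x5B5E = 101101101011110
0x78D0 = 111100011010000
→ | → 111101111011110 = 31710
0x5560 = 101010101100000
→ | → 111111111111110 = 32766
6934 = 001101100010110
→ & → 001101100010110 = 6934
→ << 2 (mod 2^15) → 110110001011000 = 27736

27736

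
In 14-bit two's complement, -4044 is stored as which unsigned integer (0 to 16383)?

12340

4044 in 14 bits: 00111111001100
Invert: 11000000110011
Add 1:  11000000110100 = 12340
(Check: 2^14 - 4044 = 16384 - 4044 = 12340.)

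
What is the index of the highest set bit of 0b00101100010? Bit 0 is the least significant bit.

0b00101100010 = 101100010
The topmost 1 is at position 8 (since 2^8 = 256 ≤ 354 < 512).

8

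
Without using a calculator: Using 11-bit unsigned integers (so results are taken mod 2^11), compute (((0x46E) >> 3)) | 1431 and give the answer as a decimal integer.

1439

0x46E = 10001101110
→ >> 3 → 00010001101 = 141
1431 = 10110010111
→ | → 10110011111 = 1439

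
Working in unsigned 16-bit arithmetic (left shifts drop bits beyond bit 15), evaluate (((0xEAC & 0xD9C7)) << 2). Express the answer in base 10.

0xEAC = 0000111010101100
0xD9C7 = 1101100111000111
→ & → 0000100010000100 = 2180
→ << 2 (mod 2^16) → 0010001000010000 = 8720

8720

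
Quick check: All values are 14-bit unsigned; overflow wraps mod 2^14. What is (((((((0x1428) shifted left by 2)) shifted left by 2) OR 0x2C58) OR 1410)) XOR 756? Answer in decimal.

0x1428 = 01010000101000
→ shifted left by 2 (mod 2^14) → 01000010100000 = 4256
→ shifted left by 2 (mod 2^14) → 00001010000000 = 640
0x2C58 = 10110001011000
→ OR → 10111011011000 = 11992
1410 = 00010110000010
→ OR → 10111111011010 = 12250
756 = 00001011110100
→ XOR → 10110100101110 = 11566

11566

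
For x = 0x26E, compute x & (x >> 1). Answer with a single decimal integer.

38

x = 1001101110 = 622
x>>1 = 0100110111
AND  = 0000100110 = 38
(x & (x >> 1) has a 1 wherever x has two consecutive 1 bits.)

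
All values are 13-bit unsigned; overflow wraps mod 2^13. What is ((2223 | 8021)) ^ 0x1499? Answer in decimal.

2223 = 0100010101111
8021 = 1111101010101
→ | → 1111111111111 = 8191
0x1499 = 1010010011001
→ ^ → 0101101100110 = 2918

2918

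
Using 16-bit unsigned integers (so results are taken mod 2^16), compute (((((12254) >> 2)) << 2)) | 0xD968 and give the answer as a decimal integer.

65532

12254 = 0010111111011110
→ >> 2 → 0000101111110111 = 3063
→ << 2 (mod 2^16) → 0010111111011100 = 12252
0xD968 = 1101100101101000
→ | → 1111111111111100 = 65532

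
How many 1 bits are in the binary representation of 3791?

9

3791 = 111011001111
Count the 1s: 1 + 1 + 1 + 1 + 1 + 1 + 1 + 1 + 1 = 9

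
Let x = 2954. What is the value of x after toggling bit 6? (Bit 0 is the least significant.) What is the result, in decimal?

3018

x = 0101110001010
bit 6 is currently 0; toggle it via x ^ (1 << 6) = x ^ 64
→ 0101111001010 = 3018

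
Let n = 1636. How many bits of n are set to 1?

5

1636 = 11001100100
Count the 1s: 1 + 1 + 1 + 1 + 1 = 5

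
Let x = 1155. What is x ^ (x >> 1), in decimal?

1730

x = 10010000011 = 1155
x>>1 = 01001000001
XOR  = 11011000010 = 1730
(x ^ (x >> 1) gives the standard binary-reflected Gray code of x.)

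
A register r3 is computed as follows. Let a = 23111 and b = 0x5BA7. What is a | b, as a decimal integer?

23527

23111 = 101101001000111
0x5BA7 = 101101110100111
 OR → 101101111100111 = 23527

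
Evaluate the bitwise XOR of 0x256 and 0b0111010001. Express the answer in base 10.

903

0x256 = 1001010110
b = 0111010001
XOR → 1110000111 = 903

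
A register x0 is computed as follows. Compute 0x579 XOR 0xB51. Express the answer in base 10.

3624

0x579 = 010101111001
0xB51 = 101101010001
XOR → 111000101000 = 3624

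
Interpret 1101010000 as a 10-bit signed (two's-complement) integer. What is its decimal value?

-176

pattern = 1101010000 (MSB is 1 ⇒ negative)
Invert: 0010101111, add 1 → 0010110000 = 176, so the value is -176.
(Equivalently: 848 - 2^10 = 848 - 1024 = -176.)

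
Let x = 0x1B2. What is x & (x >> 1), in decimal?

x = 110110010 = 434
x>>1 = 011011001
AND  = 010010000 = 144
(x & (x >> 1) has a 1 wherever x has two consecutive 1 bits.)

144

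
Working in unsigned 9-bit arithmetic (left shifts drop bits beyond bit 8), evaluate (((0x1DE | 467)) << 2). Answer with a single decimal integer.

0x1DE = 111011110
467 = 111010011
→ | → 111011111 = 479
→ << 2 (mod 2^9) → 101111100 = 380

380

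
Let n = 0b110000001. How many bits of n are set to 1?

3

n = 110000001
Count the 1s: 1 + 1 + 1 = 3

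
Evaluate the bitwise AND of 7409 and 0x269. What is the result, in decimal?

97

7409 = 1110011110001
0x269 = 0001001101001
AND → 0000001100001 = 97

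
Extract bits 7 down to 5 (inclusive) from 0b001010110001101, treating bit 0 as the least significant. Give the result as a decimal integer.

4

v = 001010110001101
Shift right by 5: 0010101100
Mask low 3 bits: 100 = 4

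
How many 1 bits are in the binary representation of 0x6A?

0x6A = 1101010
Count the 1s: 1 + 1 + 1 + 1 = 4

4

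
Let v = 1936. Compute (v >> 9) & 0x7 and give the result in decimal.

v = 011110010000
Shift right by 9: 011
Mask low 3 bits: 011 = 3

3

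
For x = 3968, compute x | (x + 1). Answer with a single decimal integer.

x = 111110000000 = 3968
x + 1 = 111110000001
OR    = 111110000001 = 3969
(x | (x + 1) sets the lowest cleared bit.)

3969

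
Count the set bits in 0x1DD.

0x1DD = 111011101
Count the 1s: 1 + 1 + 1 + 1 + 1 + 1 + 1 = 7

7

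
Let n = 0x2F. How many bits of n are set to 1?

0x2F = 101111
Count the 1s: 1 + 1 + 1 + 1 + 1 = 5

5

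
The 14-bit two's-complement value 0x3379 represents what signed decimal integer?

-3207

pattern = 11001101111001 (MSB is 1 ⇒ negative)
Invert: 00110010000110, add 1 → 00110010000111 = 3207, so the value is -3207.
(Equivalently: 13177 - 2^14 = 13177 - 16384 = -3207.)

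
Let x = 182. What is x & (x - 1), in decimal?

x = 10110110 = 182
x - 1 = 10110101
AND   = 10110100 = 180
(x & (x - 1) clears the lowest set bit of x.)

180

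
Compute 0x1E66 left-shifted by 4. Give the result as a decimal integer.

124512

0x1E66 = 00001111001100110
shift left by 4 → 11110011001100000 = 124512
(equivalently, 7782 × 2^4 = 7782 × 16)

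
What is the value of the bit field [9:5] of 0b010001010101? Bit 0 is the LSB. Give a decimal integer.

v = 010001010101
Shift right by 5: 0100010
Mask low 5 bits: 00010 = 2

2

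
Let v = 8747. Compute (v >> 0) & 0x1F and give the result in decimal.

11

v = 10001000101011
Shift right by 0: 10001000101011
Mask low 5 bits: 01011 = 11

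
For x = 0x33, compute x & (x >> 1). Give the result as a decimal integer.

x = 110011 = 51
x>>1 = 011001
AND  = 010001 = 17
(x & (x >> 1) has a 1 wherever x has two consecutive 1 bits.)

17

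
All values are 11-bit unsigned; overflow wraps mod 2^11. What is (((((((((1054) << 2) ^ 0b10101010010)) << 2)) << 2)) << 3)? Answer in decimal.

1280

1054 = 10000011110
→ << 2 (mod 2^11) → 00001111000 = 120
0b10101010010 = 10101010010
→ ^ → 10100101010 = 1322
→ << 2 (mod 2^11) → 10010101000 = 1192
→ << 2 (mod 2^11) → 01010100000 = 672
→ << 3 (mod 2^11) → 10100000000 = 1280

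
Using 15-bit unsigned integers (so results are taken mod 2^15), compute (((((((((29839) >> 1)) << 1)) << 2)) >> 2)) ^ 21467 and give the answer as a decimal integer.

29839 = 111010010001111
→ >> 1 → 011101001000111 = 14919
→ << 1 (mod 2^15) → 111010010001110 = 29838
→ << 2 (mod 2^15) → 101001000111000 = 21048
→ >> 2 → 001010010001110 = 5262
21467 = 101001111011011
→ ^ → 100011101010101 = 18261

18261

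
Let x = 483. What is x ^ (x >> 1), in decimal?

274

x = 111100011 = 483
x>>1 = 011110001
XOR  = 100010010 = 274
(x ^ (x >> 1) gives the standard binary-reflected Gray code of x.)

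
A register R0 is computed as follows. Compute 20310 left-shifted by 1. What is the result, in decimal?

40620

20310 = 0100111101010110
shift left by 1 → 1001111010101100 = 40620
(equivalently, 20310 × 2^1 = 20310 × 2)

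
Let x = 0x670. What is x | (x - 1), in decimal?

1663

x = 11001110000 = 1648
x - 1 = 11001101111
OR    = 11001111111 = 1663
(x | (x - 1) sets all bits below the lowest set bit.)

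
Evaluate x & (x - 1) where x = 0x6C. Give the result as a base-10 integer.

104

x = 1101100 = 108
x - 1 = 1101011
AND   = 1101000 = 104
(x & (x - 1) clears the lowest set bit of x.)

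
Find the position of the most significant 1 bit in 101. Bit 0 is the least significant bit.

6

101 = 1100101
The topmost 1 is at position 6 (since 2^6 = 64 ≤ 101 < 128).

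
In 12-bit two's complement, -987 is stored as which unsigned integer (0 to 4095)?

3109

987 in 12 bits: 001111011011
Invert: 110000100100
Add 1:  110000100101 = 3109
(Check: 2^12 - 987 = 4096 - 987 = 3109.)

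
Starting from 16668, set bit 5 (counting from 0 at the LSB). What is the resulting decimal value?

16700

x = 0100000100011100
bit 5 is currently 0; set it via x | (1 << 5) = x | 32
→ 0100000100111100 = 16700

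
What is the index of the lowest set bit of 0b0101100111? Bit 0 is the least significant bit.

0b0101100111 = 101100111
Trailing zeros: 0, so the lowest set bit is bit 0 (value 1).

0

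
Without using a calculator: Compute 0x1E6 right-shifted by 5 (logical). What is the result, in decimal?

0x1E6 = 111100110
shift right by 5 → 000001111 = 15
(equivalently, floor(486 / 32))

15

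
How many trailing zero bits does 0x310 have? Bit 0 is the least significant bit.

0x310 = 1100010000
Trailing zeros: 4, so the lowest set bit is bit 4 (value 16).

4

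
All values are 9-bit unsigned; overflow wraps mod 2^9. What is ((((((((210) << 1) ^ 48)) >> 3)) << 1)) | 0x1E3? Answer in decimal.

487

210 = 011010010
→ << 1 (mod 2^9) → 110100100 = 420
48 = 000110000
→ ^ → 110010100 = 404
→ >> 3 → 000110010 = 50
→ << 1 (mod 2^9) → 001100100 = 100
0x1E3 = 111100011
→ | → 111100111 = 487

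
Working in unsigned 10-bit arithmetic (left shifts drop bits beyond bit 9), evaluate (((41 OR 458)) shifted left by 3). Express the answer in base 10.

41 = 0000101001
458 = 0111001010
→ OR → 0111101011 = 491
→ shifted left by 3 (mod 2^10) → 1101011000 = 856

856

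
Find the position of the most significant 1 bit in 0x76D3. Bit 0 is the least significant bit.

0x76D3 = 111011011010011
The topmost 1 is at position 14 (since 2^14 = 16384 ≤ 30419 < 32768).

14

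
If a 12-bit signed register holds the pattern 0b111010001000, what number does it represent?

-376

pattern = 111010001000 (MSB is 1 ⇒ negative)
Invert: 000101110111, add 1 → 000101111000 = 376, so the value is -376.
(Equivalently: 3720 - 2^12 = 3720 - 4096 = -376.)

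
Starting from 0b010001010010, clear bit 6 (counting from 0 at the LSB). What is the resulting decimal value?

x = 010001010010
bit 6 is currently 1; clear it via x & ~(1 << 6) = x & ~64
→ 010000010010 = 1042

1042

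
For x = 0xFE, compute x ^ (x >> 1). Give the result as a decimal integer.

129

x = 11111110 = 254
x>>1 = 01111111
XOR  = 10000001 = 129
(x ^ (x >> 1) gives the standard binary-reflected Gray code of x.)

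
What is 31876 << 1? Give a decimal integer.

63752

31876 = 0111110010000100
shift left by 1 → 1111100100001000 = 63752
(equivalently, 31876 × 2^1 = 31876 × 2)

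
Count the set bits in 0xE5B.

0xE5B = 111001011011
Count the 1s: 1 + 1 + 1 + 1 + 1 + 1 + 1 + 1 = 8

8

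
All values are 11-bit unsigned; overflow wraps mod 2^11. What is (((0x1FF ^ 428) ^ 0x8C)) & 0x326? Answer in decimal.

6

0x1FF = 00111111111
428 = 00110101100
→ ^ → 00001010011 = 83
0x8C = 00010001100
→ ^ → 00011011111 = 223
0x326 = 01100100110
→ & → 00000000110 = 6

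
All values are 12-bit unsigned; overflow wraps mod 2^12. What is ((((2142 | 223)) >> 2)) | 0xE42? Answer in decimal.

3703

2142 = 100001011110
223 = 000011011111
→ | → 100011011111 = 2271
→ >> 2 → 001000110111 = 567
0xE42 = 111001000010
→ | → 111001110111 = 3703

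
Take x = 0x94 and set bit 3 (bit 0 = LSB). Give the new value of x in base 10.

x = 0010010100
bit 3 is currently 0; set it via x | (1 << 3) = x | 8
→ 0010011100 = 156

156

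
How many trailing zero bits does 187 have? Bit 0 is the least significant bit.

0

187 = 10111011
Trailing zeros: 0, so the lowest set bit is bit 0 (value 1).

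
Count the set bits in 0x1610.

4

0x1610 = 1011000010000
Count the 1s: 1 + 1 + 1 + 1 = 4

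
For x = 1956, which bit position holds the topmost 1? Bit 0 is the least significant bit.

1956 = 11110100100
The topmost 1 is at position 10 (since 2^10 = 1024 ≤ 1956 < 2048).

10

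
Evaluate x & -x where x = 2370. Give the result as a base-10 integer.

x = 100101000010 = 2370
-x (two's complement) = …011010111110
AND   = 000000000010 = 2
(x & -x isolates the lowest set bit of x.)

2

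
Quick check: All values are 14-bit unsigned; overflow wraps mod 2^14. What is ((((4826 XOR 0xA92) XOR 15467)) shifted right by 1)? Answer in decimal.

4826 = 01001011011010
0xA92 = 00101010010010
→ XOR → 01100001001000 = 6216
15467 = 11110001101011
→ XOR → 10010000100011 = 9251
→ shifted right by 1 → 01001000010001 = 4625

4625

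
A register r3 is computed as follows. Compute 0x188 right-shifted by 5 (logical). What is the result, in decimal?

0x188 = 110001000
shift right by 5 → 000001100 = 12
(equivalently, floor(392 / 32))

12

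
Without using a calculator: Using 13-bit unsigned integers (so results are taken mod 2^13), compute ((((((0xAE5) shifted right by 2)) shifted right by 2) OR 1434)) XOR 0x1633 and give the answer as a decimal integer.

5005

0xAE5 = 0101011100101
→ shifted right by 2 → 0001010111001 = 697
→ shifted right by 2 → 0000010101110 = 174
1434 = 0010110011010
→ OR → 0010110111110 = 1470
0x1633 = 1011000110011
→ XOR → 1001110001101 = 5005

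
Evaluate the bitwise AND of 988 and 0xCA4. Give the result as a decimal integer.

132

988 = 001111011100
0xCA4 = 110010100100
AND → 000010000100 = 132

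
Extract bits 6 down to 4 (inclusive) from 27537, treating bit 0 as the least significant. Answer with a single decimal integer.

1

v = 0110101110010001
Shift right by 4: 011010111001
Mask low 3 bits: 001 = 1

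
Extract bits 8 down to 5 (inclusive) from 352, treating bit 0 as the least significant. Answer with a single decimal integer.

11

v = 101100000
Shift right by 5: 1011
Mask low 4 bits: 1011 = 11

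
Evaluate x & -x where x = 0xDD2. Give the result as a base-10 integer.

2

x = 110111010010 = 3538
-x (two's complement) = …001000101110
AND   = 000000000010 = 2
(x & -x isolates the lowest set bit of x.)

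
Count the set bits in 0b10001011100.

n = 10001011100
Count the 1s: 1 + 1 + 1 + 1 + 1 = 5

5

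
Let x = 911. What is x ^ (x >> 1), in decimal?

x = 1110001111 = 911
x>>1 = 0111000111
XOR  = 1001001000 = 584
(x ^ (x >> 1) gives the standard binary-reflected Gray code of x.)

584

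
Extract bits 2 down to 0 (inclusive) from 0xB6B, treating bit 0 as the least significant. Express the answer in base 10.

3

v = 101101101011
Shift right by 0: 101101101011
Mask low 3 bits: 011 = 3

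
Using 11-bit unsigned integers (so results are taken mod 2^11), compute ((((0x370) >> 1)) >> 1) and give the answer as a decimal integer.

220

0x370 = 01101110000
→ >> 1 → 00110111000 = 440
→ >> 1 → 00011011100 = 220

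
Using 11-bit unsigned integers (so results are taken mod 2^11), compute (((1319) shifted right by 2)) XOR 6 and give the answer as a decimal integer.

1319 = 10100100111
→ shifted right by 2 → 00101001001 = 329
6 = 00000000110
→ XOR → 00101001111 = 335

335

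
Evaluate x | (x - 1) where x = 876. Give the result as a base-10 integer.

x = 1101101100 = 876
x - 1 = 1101101011
OR    = 1101101111 = 879
(x | (x - 1) sets all bits below the lowest set bit.)

879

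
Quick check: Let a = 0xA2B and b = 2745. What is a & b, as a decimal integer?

2601

0xA2B = 101000101011
2745 = 101010111001
AND → 101000101001 = 2601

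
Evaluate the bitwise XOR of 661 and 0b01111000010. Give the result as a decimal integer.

343

661 = 1010010101
b = 1111000010
XOR → 0101010111 = 343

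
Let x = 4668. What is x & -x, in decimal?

4

x = 1001000111100 = 4668
-x (two's complement) = …0110111000100
AND   = 0000000000100 = 4
(x & -x isolates the lowest set bit of x.)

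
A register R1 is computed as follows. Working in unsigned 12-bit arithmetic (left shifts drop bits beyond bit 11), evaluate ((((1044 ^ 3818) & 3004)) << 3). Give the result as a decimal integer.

1044 = 010000010100
3818 = 111011101010
→ ^ → 101011111110 = 2814
3004 = 101110111100
→ & → 101010111100 = 2748
→ << 3 (mod 2^12) → 010111100000 = 1504

1504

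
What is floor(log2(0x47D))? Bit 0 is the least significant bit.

0x47D = 10001111101
The topmost 1 is at position 10 (since 2^10 = 1024 ≤ 1149 < 2048).

10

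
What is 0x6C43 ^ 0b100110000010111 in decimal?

0x6C43 = 110110001000011
b = 100110000010111
XOR → 010000001010100 = 8276

8276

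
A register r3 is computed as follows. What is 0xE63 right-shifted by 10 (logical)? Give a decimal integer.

0xE63 = 111001100011
shift right by 10 → 000000000011 = 3
(equivalently, floor(3683 / 1024))

3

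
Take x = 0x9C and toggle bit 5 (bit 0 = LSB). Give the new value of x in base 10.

188

x = 0010011100
bit 5 is currently 0; toggle it via x ^ (1 << 5) = x ^ 32
→ 0010111100 = 188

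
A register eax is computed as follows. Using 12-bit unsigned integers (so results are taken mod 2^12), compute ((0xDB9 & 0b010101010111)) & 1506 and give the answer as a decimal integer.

1280

0xDB9 = 110110111001
0b010101010111 = 010101010111
→ & → 010100010001 = 1297
1506 = 010111100010
→ & → 010100000000 = 1280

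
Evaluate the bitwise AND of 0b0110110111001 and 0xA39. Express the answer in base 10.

2105

a = 110110111001
0xA39 = 101000111001
AND → 100000111001 = 2105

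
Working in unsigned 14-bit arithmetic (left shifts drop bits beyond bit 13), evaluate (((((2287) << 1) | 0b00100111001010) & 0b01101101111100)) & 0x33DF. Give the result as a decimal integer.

2287 = 00100011101111
→ << 1 (mod 2^14) → 01000111011110 = 4574
0b00100111001010 = 00100111001010
→ | → 01100111011110 = 6622
0b01101101111100 = 01101101111100
→ & → 01100101011100 = 6492
0x33DF = 11001111011111
→ & → 01000101011100 = 4444

4444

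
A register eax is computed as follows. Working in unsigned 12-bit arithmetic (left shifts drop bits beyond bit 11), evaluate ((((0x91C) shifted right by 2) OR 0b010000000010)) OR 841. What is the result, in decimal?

1871

0x91C = 100100011100
→ shifted right by 2 → 001001000111 = 583
0b010000000010 = 010000000010
→ OR → 011001000111 = 1607
841 = 001101001001
→ OR → 011101001111 = 1871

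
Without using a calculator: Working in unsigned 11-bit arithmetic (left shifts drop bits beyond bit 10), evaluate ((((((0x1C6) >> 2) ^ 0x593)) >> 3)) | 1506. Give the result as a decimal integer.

0x1C6 = 00111000110
→ >> 2 → 00001110001 = 113
0x593 = 10110010011
→ ^ → 10111100010 = 1506
→ >> 3 → 00010111100 = 188
1506 = 10111100010
→ | → 10111111110 = 1534

1534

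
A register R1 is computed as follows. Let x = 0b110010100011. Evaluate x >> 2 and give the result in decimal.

x = 110010100011
shift right by 2 → 001100101000 = 808
(equivalently, floor(3235 / 4))

808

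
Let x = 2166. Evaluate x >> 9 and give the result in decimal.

4

2166 = 100001110110
shift right by 9 → 000000000100 = 4
(equivalently, floor(2166 / 512))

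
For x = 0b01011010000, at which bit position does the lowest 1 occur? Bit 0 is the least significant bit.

0b01011010000 = 1011010000
Trailing zeros: 4, so the lowest set bit is bit 4 (value 16).

4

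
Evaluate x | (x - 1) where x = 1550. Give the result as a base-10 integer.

x = 11000001110 = 1550
x - 1 = 11000001101
OR    = 11000001111 = 1551
(x | (x - 1) sets all bits below the lowest set bit.)

1551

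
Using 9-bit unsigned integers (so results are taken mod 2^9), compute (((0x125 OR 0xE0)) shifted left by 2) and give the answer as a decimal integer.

0x125 = 100100101
0xE0 = 011100000
→ OR → 111100101 = 485
→ shifted left by 2 (mod 2^9) → 110010100 = 404

404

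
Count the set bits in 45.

4

45 = 101101
Count the 1s: 1 + 1 + 1 + 1 = 4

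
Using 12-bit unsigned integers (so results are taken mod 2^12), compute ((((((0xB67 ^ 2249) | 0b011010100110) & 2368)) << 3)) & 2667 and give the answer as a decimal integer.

2048

0xB67 = 101101100111
2249 = 100011001001
→ ^ → 001110101110 = 942
0b011010100110 = 011010100110
→ | → 011110101110 = 1966
2368 = 100101000000
→ & → 000100000000 = 256
→ << 3 (mod 2^12) → 100000000000 = 2048
2667 = 101001101011
→ & → 100000000000 = 2048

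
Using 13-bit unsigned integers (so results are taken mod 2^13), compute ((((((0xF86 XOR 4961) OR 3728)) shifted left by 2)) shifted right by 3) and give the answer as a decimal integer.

0xF86 = 0111110000110
4961 = 1001101100001
→ XOR → 1110011100111 = 7399
3728 = 0111010010000
→ OR → 1111011110111 = 7927
→ shifted left by 2 (mod 2^13) → 1101111011100 = 7132
→ shifted right by 3 → 0001101111011 = 891

891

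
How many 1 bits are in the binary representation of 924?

924 = 1110011100
Count the 1s: 1 + 1 + 1 + 1 + 1 + 1 = 6

6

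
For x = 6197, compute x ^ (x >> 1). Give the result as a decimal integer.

x = 1100000110101 = 6197
x>>1 = 0110000011010
XOR  = 1010000101111 = 5167
(x ^ (x >> 1) gives the standard binary-reflected Gray code of x.)

5167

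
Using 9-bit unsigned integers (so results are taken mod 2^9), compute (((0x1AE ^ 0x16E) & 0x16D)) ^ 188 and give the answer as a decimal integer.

252

0x1AE = 110101110
0x16E = 101101110
→ ^ → 011000000 = 192
0x16D = 101101101
→ & → 001000000 = 64
188 = 010111100
→ ^ → 011111100 = 252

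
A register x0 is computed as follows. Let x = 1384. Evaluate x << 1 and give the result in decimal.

1384 = 010101101000
shift left by 1 → 101011010000 = 2768
(equivalently, 1384 × 2^1 = 1384 × 2)

2768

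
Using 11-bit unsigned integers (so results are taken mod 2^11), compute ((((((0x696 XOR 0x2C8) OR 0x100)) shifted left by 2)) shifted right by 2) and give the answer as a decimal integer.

0x696 = 11010010110
0x2C8 = 01011001000
→ XOR → 10001011110 = 1118
0x100 = 00100000000
→ OR → 10101011110 = 1374
→ shifted left by 2 (mod 2^11) → 10101111000 = 1400
→ shifted right by 2 → 00101011110 = 350

350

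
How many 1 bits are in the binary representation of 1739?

7

1739 = 11011001011
Count the 1s: 1 + 1 + 1 + 1 + 1 + 1 + 1 = 7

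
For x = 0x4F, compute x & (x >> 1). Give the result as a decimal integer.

x = 1001111 = 79
x>>1 = 0100111
AND  = 0000111 = 7
(x & (x >> 1) has a 1 wherever x has two consecutive 1 bits.)

7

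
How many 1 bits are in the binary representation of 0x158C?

0x158C = 1010110001100
Count the 1s: 1 + 1 + 1 + 1 + 1 + 1 = 6

6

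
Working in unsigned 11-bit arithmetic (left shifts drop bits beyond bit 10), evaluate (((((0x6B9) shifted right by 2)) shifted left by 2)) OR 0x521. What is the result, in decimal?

1977

0x6B9 = 11010111001
→ shifted right by 2 → 00110101110 = 430
→ shifted left by 2 (mod 2^11) → 11010111000 = 1720
0x521 = 10100100001
→ OR → 11110111001 = 1977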